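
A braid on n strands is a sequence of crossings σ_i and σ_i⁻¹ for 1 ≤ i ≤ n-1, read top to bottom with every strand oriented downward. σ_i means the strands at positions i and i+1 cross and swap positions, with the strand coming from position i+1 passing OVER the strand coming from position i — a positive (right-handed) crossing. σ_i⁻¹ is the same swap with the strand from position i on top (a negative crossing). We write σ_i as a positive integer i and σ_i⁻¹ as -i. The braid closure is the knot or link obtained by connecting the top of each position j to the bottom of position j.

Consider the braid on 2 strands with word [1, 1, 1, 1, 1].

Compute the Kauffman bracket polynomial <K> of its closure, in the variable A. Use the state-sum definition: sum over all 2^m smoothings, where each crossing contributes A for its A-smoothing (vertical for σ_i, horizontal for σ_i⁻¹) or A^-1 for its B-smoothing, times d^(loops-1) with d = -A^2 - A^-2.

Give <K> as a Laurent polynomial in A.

Braid: s1 s1 s1 s1 s1 on 2 strands, 5 crossings.
Writhe w = (#positive) - (#negative) = 5 - 0 = 5.
Enumerate smoothing states for the bracket polynomial. There are 2^5 = 32 states.
Smooth each crossing (0=||, 1=⌣⌢); contribution A^(Σ sign_k(1-2s_k)) * d^(L-1).
  state 00000: A-exp=+5, loops=2, term = A^5 * d^1
  state 00001: A-exp=+3, loops=1, term = A^3 * d^0
  state 00010: A-exp=+3, loops=1, term = A^3 * d^0
  state 00011: A-exp=+1, loops=2, term = A^1 * d^1
  state 00100: A-exp=+3, loops=1, term = A^3 * d^0
  state 00101: A-exp=+1, loops=2, term = A^1 * d^1
  state 00110: A-exp=+1, loops=2, term = A^1 * d^1
  state 00111: A-exp=-1, loops=3, term = A^-1 * d^2
  state 01000: A-exp=+3, loops=1, term = A^3 * d^0
  state 01001: A-exp=+1, loops=2, term = A^1 * d^1
  state 01010: A-exp=+1, loops=2, term = A^1 * d^1
  state 01011: A-exp=-1, loops=3, term = A^-1 * d^2
  state 01100: A-exp=+1, loops=2, term = A^1 * d^1
  state 01101: A-exp=-1, loops=3, term = A^-1 * d^2
  state 01110: A-exp=-1, loops=3, term = A^-1 * d^2
  state 01111: A-exp=-3, loops=4, term = A^-3 * d^3
  state 10000: A-exp=+3, loops=1, term = A^3 * d^0
  state 10001: A-exp=+1, loops=2, term = A^1 * d^1
  state 10010: A-exp=+1, loops=2, term = A^1 * d^1
  state 10011: A-exp=-1, loops=3, term = A^-1 * d^2
  state 10100: A-exp=+1, loops=2, term = A^1 * d^1
  state 10101: A-exp=-1, loops=3, term = A^-1 * d^2
  state 10110: A-exp=-1, loops=3, term = A^-1 * d^2
  state 10111: A-exp=-3, loops=4, term = A^-3 * d^3
  state 11000: A-exp=+1, loops=2, term = A^1 * d^1
  state 11001: A-exp=-1, loops=3, term = A^-1 * d^2
  state 11010: A-exp=-1, loops=3, term = A^-1 * d^2
  state 11011: A-exp=-3, loops=4, term = A^-3 * d^3
  state 11100: A-exp=-1, loops=3, term = A^-1 * d^2
  state 11101: A-exp=-3, loops=4, term = A^-3 * d^3
  state 11110: A-exp=-3, loops=4, term = A^-3 * d^3
  state 11111: A-exp=-5, loops=5, term = A^-5 * d^4
Collect the terms by A-exponent (count of states per loop number):
Powers of d = -A^2 - A^-2: d^2 = A^4 + 2 + A^-4; d^3 = -A^6 - 3*A^2 - 3*A^-2 - A^-6; d^4 = A^8 + 4*A^4 + 6 + 4*A^-4 + A^-8.
  A^5 * (d) = -A^7 - A^3
  A^3 * (5) = 5*A^3
  A^1 * (10*d) = -10*A^3 - 10*A^-1
  A^-1 * (10*d^2) = 10*A^3 + 20*A^-1 + 10*A^-5
  A^-3 * (5*d^3) = -5*A^3 - 15*A^-1 - 15*A^-5 - 5*A^-9
  A^-5 * (d^4) = A^3 + 4*A^-1 + 6*A^-5 + 4*A^-9 + A^-13
Summing the groups: <K> = -A^7 - A^-1 + A^-5 - A^-9 + A^-13

Answer: -A^7 - A^-1 + A^-5 - A^-9 + A^-13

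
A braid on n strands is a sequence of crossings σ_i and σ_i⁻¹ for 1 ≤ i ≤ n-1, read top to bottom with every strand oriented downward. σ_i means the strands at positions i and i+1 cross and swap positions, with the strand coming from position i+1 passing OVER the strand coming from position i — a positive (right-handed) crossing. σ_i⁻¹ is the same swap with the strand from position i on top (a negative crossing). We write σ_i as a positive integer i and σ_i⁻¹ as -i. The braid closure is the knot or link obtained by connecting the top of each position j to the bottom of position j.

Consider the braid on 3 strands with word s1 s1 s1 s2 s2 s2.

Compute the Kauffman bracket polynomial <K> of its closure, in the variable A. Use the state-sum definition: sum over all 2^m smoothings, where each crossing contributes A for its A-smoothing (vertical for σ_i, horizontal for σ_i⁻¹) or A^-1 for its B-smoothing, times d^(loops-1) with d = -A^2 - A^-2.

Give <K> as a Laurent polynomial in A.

A^10 + 2*A^2 - 2*A^-2 + A^-6 - 2*A^-10 + A^-14

Derivation:
Braid: s1 s1 s1 s2 s2 s2 on 3 strands, 6 crossings.
Writhe w = (#positive) - (#negative) = 6 - 0 = 6.
State-sum expansion of <K>. There are 2^6 = 64 states.
For each crossing: s=0 is the vertical smoothing, s=1 horizontal. Crossing k contributes A^(sign_k * (1 - 2*s_k)); loop factor d = -A^2 - A^-2.
Tabulate the states by total A-exponent and number of loops L (A-exp: L × count):
  A^6: L=3 ×1
  A^4: L=2 ×6
  A^2: L=1 ×9, L=3 ×6
  A^0: L=2 ×18, L=4 ×2
  A^-2: L=3 ×15
  A^-4: L=4 ×6
  A^-6: L=5 ×1
Each group contributes A^e * Σ count * d^(L-1):
Powers of d = -A^2 - A^-2: d^2 = A^4 + 2 + A^-4; d^3 = -A^6 - 3*A^2 - 3*A^-2 - A^-6; d^4 = A^8 + 4*A^4 + 6 + 4*A^-4 + A^-8.
  A^6 * (d^2) = A^10 + 2*A^6 + A^2
  A^4 * (6*d) = -6*A^6 - 6*A^2
  A^2 * (9 + 6*d^2) = 6*A^6 + 21*A^2 + 6*A^-2
  A^0 * (18*d + 2*d^3) = -2*A^6 - 24*A^2 - 24*A^-2 - 2*A^-6
  A^-2 * (15*d^2) = 15*A^2 + 30*A^-2 + 15*A^-6
  A^-4 * (6*d^3) = -6*A^2 - 18*A^-2 - 18*A^-6 - 6*A^-10
  A^-6 * (d^4) = A^2 + 4*A^-2 + 6*A^-6 + 4*A^-10 + A^-14
Summing the groups: <K> = A^10 + 2*A^2 - 2*A^-2 + A^-6 - 2*A^-10 + A^-14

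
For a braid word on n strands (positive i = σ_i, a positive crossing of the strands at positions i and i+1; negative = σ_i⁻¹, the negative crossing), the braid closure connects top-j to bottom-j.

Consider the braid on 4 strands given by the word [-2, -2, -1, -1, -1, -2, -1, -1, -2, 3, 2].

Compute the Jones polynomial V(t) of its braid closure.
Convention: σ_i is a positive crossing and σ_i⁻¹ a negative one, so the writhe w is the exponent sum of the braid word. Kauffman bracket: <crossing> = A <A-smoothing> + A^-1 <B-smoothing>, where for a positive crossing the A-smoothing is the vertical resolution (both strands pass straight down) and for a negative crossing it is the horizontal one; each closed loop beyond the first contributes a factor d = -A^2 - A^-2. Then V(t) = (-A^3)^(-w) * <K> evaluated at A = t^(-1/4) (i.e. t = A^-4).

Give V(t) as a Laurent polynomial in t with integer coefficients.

The presented braid s2^-1 s2^-1 s1^-1 s1^-1 s1^-1 s2^-1 s1^-1 s1^-1 s2^-1 s3 s2 on 4 strands reduces by inverse Markov moves (closure unchanged at each step):
  Deconjugate: the word is γ·β·γ⁻¹ with γ = s2^-1 (prefix) and γ⁻¹ = s2 (suffix); strip both.
  Destabilize: the word has the form β·s3 where s3 occurs only as the final letter (β ∈ B_3); drop it and the last strand → 3 strands.
Reduced to β = s2^-1 s1^-1 s1^-1 s1^-1 s2^-1 s1^-1 s1^-1 s2^-1 on 3 strands, 8 crossings.
Compute on β:
Braid: s2^-1 s1^-1 s1^-1 s1^-1 s2^-1 s1^-1 s1^-1 s2^-1 on 3 strands, 8 crossings.
Writhe w = (#positive) - (#negative) = 0 - 8 = -8.
Computing the Kauffman bracket via state sum. There are 2^8 = 256 states.
For each crossing: s=0 is the vertical smoothing, s=1 horizontal. Crossing k contributes A^(sign_k * (1 - 2*s_k)); loop factor d = -A^2 - A^-2.
Tabulate the states by total A-exponent and number of loops L (A-exp: L × count):
  A^8: L=5 ×1
  A^6: L=4 ×7, L=6 ×1
  A^4: L=3 ×19, L=5 ×9
  A^2: L=2 ×24, L=4 ×31, L=6 ×1
  A^0: L=1 ×12, L=3 ×53, L=5 ×5
  A^-2: L=2 ×45, L=4 ×11
  A^-4: L=1 ×15, L=3 ×13
  A^-6: L=2 ×8
  A^-8: L=3 ×1
Each group contributes A^e * Σ count * d^(L-1):
Powers of d = -A^2 - A^-2: d^2 = A^4 + 2 + A^-4; d^3 = -A^6 - 3*A^2 - 3*A^-2 - A^-6; d^4 = A^8 + 4*A^4 + 6 + 4*A^-4 + A^-8; d^5 = -A^10 - 5*A^6 - 10*A^2 - 10*A^-2 - 5*A^-6 - A^-10.
  A^8 * (d^4) = A^16 + 4*A^12 + 6*A^8 + 4*A^4 + 1
  A^6 * (7*d^3 + d^5) = -A^16 - 12*A^12 - 31*A^8 - 31*A^4 - 12 - A^-4
  A^4 * (19*d^2 + 9*d^4) = 9*A^12 + 55*A^8 + 92*A^4 + 55 + 9*A^-4
  A^2 * (24*d + 31*d^3 + d^5) = -A^12 - 36*A^8 - 127*A^4 - 127 - 36*A^-4 - A^-8
  A^0 * (12 + 53*d^2 + 5*d^4) = 5*A^8 + 73*A^4 + 148 + 73*A^-4 + 5*A^-8
  A^-2 * (45*d + 11*d^3) = -11*A^4 - 78 - 78*A^-4 - 11*A^-8
  A^-4 * (15 + 13*d^2) = 13 + 41*A^-4 + 13*A^-8
  A^-6 * (8*d) = -8*A^-4 - 8*A^-8
  A^-8 * (d^2) = A^-4 + 2*A^-8 + A^-12
Summing the groups: <K> = -A^8 + A^-4 + A^-12
Normalise by the writhe: (-A^3)^(-w) = (-A^3)^(8) = A^24, so f(A) = A^24 * <K> = -A^32 + A^20 + A^12.
Substitute A = t^(-1/4), i.e. A^e → t^(-e/4): V(t) = t^-3 + t^-5 - t^-8

Answer: t^-3 + t^-5 - t^-8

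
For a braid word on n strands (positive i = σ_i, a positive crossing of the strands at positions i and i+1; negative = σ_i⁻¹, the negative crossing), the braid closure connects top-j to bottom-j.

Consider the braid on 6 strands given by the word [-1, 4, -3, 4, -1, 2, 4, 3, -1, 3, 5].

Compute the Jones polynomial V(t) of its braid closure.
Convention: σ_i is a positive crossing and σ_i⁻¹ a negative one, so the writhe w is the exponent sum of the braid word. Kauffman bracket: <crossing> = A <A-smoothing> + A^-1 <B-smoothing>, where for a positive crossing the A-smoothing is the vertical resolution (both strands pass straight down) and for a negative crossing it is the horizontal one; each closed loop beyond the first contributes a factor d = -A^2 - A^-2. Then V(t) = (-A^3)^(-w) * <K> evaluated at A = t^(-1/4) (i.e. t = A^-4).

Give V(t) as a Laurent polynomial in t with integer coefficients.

The presented braid s1^-1 s4 s3^-1 s4 s1^-1 s2 s4 s3 s1^-1 s3 s5 on 6 strands reduces by inverse Markov moves (closure unchanged at each step):
  Destabilize: the word has the form β·s5 where s5 occurs only as the final letter (β ∈ B_5); drop it and the last strand → 5 strands.
Reduced to β = s1^-1 s4 s3^-1 s4 s1^-1 s2 s4 s3 s1^-1 s3 on 5 strands, 10 crossings.
Compute on β:
Braid: s1^-1 s4 s3^-1 s4 s1^-1 s2 s4 s3 s1^-1 s3 on 5 strands, 10 crossings.
Writhe w = (#positive) - (#negative) = 6 - 4 = 2.
Enumerate smoothing states for the bracket polynomial. There are 2^10 = 1024 states.
Each crossing splits two ways (0=vertical, 1=horizontal). The state's weight is A^(#A-smoothings - #B-smoothings) * d^(loops - 1).
Tabulate the states by total A-exponent and number of loops L (A-exp: L × count):
  A^10: L=5 ×1
  A^8: L=4 ×7, L=6 ×3
  A^6: L=3 ×18, L=5 ×26, L=7 ×1
  A^4: L=2 ×21, L=4 ×85, L=6 ×14
  A^2: L=1 ×9, L=3 ×137, L=5 ×62, L=7 ×2
  A^0: L=2 ×105, L=4 ×132, L=6 ×15
  A^-2: L=1 ×30, L=3 ×132, L=5 ×47, L=7 ×1
  A^-4: L=2 ×49, L=4 ×65, L=6 ×6
  A^-6: L=3 ×31, L=5 ×14
  A^-8: L=4 ×9, L=6 ×1
  A^-10: L=5 ×1
Each group contributes A^e * Σ count * d^(L-1):
Powers of d = -A^2 - A^-2: d^2 = A^4 + 2 + A^-4; d^3 = -A^6 - 3*A^2 - 3*A^-2 - A^-6; d^4 = A^8 + 4*A^4 + 6 + 4*A^-4 + A^-8; d^5 = -A^10 - 5*A^6 - 10*A^2 - 10*A^-2 - 5*A^-6 - A^-10; d^6 = A^12 + 6*A^8 + 15*A^4 + 20 + 15*A^-4 + 6*A^-8 + A^-12.
  A^10 * (d^4) = A^18 + 4*A^14 + 6*A^10 + 4*A^6 + A^2
  A^8 * (7*d^3 + 3*d^5) = -3*A^18 - 22*A^14 - 51*A^10 - 51*A^6 - 22*A^2 - 3*A^-2
  A^6 * (18*d^2 + 26*d^4 + d^6) = A^18 + 32*A^14 + 137*A^10 + 212*A^6 + 137*A^2 + 32*A^-2 + A^-6
  A^4 * (21*d + 85*d^3 + 14*d^5) = -14*A^14 - 155*A^10 - 416*A^6 - 416*A^2 - 155*A^-2 - 14*A^-6
  A^2 * (9 + 137*d^2 + 62*d^4 + 2*d^6) = 2*A^14 + 74*A^10 + 415*A^6 + 695*A^2 + 415*A^-2 + 74*A^-6 + 2*A^-10
  A^0 * (105*d + 132*d^3 + 15*d^5) = -15*A^10 - 207*A^6 - 651*A^2 - 651*A^-2 - 207*A^-6 - 15*A^-10
  A^-2 * (30 + 132*d^2 + 47*d^4 + d^6) = A^10 + 53*A^6 + 335*A^2 + 596*A^-2 + 335*A^-6 + 53*A^-10 + A^-14
  A^-4 * (49*d + 65*d^3 + 6*d^5) = -6*A^6 - 95*A^2 - 304*A^-2 - 304*A^-6 - 95*A^-10 - 6*A^-14
  A^-6 * (31*d^2 + 14*d^4) = 14*A^2 + 87*A^-2 + 146*A^-6 + 87*A^-10 + 14*A^-14
  A^-8 * (9*d^3 + d^5) = -A^2 - 14*A^-2 - 37*A^-6 - 37*A^-10 - 14*A^-14 - A^-18
  A^-10 * (d^4) = A^-2 + 4*A^-6 + 6*A^-10 + 4*A^-14 + A^-18
Summing the groups: <K> = -A^18 + 2*A^14 - 3*A^10 + 4*A^6 - 3*A^2 + 4*A^-2 - 2*A^-6 + A^-10 - A^-14
Normalise by the writhe: (-A^3)^(-w) = (-A^3)^(-2) = A^-6, so f(A) = A^-6 * <K> = -A^12 + 2*A^8 - 3*A^4 + 4 - 3*A^-4 + 4*A^-8 - 2*A^-12 + A^-16 - A^-20.
Substitute A = t^(-1/4), i.e. A^e → t^(-e/4): V(t) = -t^5 + t^4 - 2*t^3 + 4*t^2 - 3*t + 4 - 3*t^-1 + 2*t^-2 - t^-3

Answer: -t^5 + t^4 - 2*t^3 + 4*t^2 - 3*t + 4 - 3*t^-1 + 2*t^-2 - t^-3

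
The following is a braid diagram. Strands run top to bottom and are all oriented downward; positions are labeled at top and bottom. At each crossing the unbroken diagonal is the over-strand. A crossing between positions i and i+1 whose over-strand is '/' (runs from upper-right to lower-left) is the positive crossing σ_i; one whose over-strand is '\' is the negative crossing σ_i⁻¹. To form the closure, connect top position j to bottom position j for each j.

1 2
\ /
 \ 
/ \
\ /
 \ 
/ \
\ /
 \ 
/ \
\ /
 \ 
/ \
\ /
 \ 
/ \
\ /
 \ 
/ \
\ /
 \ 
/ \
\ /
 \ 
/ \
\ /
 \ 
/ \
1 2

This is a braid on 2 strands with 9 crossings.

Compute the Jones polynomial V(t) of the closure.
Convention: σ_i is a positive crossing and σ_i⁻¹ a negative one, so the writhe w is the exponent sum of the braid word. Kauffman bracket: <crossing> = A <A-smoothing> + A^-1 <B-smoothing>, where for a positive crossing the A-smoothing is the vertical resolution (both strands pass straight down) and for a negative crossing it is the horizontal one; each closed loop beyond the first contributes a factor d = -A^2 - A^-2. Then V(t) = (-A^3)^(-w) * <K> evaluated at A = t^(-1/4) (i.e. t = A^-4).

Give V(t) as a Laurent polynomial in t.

Reading the diagram top to bottom ('/'-over between positions i,i+1 = s_i, '\'-over = s_i^-1): braid word = s1^-1 s1^-1 s1^-1 s1^-1 s1^-1 s1^-1 s1^-1 s1^-1 s1^-1.
Braid: s1^-1 s1^-1 s1^-1 s1^-1 s1^-1 s1^-1 s1^-1 s1^-1 s1^-1 on 2 strands, 9 crossings.
Writhe w = (#positive) - (#negative) = 0 - 9 = -9.
Enumerate smoothing states for the bracket polynomial. There are 2^9 = 512 states.
Smooth each crossing (0=||, 1=⌣⌢); contribution A^(Σ sign_k(1-2s_k)) * d^(L-1).
Tabulate the states by total A-exponent and number of loops L (A-exp: L × count):
  A^9: L=9 ×1
  A^7: L=8 ×9
  A^5: L=7 ×36
  A^3: L=6 ×84
  A^1: L=5 ×126
  A^-1: L=4 ×126
  A^-3: L=3 ×84
  A^-5: L=2 ×36
  A^-7: L=1 ×9
  A^-9: L=2 ×1
Each group contributes A^e * Σ count * d^(L-1):
Powers of d = -A^2 - A^-2: d^2 = A^4 + 2 + A^-4; d^3 = -A^6 - 3*A^2 - 3*A^-2 - A^-6; d^4 = A^8 + 4*A^4 + 6 + 4*A^-4 + A^-8; d^5 = -A^10 - 5*A^6 - 10*A^2 - 10*A^-2 - 5*A^-6 - A^-10; d^6 = A^12 + 6*A^8 + 15*A^4 + 20 + 15*A^-4 + 6*A^-8 + A^-12; d^7 = -A^14 - 7*A^10 - 21*A^6 - 35*A^2 - 35*A^-2 - 21*A^-6 - 7*A^-10 - A^-14; d^8 = A^16 + 8*A^12 + 28*A^8 + 56*A^4 + 70 + 56*A^-4 + 28*A^-8 + 8*A^-12 + A^-16.
  A^9 * (d^8) = A^25 + 8*A^21 + 28*A^17 + 56*A^13 + 70*A^9 + 56*A^5 + 28*A + 8*A^-3 + A^-7
  A^7 * (9*d^7) = -9*A^21 - 63*A^17 - 189*A^13 - 315*A^9 - 315*A^5 - 189*A - 63*A^-3 - 9*A^-7
  A^5 * (36*d^6) = 36*A^17 + 216*A^13 + 540*A^9 + 720*A^5 + 540*A + 216*A^-3 + 36*A^-7
  A^3 * (84*d^5) = -84*A^13 - 420*A^9 - 840*A^5 - 840*A - 420*A^-3 - 84*A^-7
  A^1 * (126*d^4) = 126*A^9 + 504*A^5 + 756*A + 504*A^-3 + 126*A^-7
  A^-1 * (126*d^3) = -126*A^5 - 378*A - 378*A^-3 - 126*A^-7
  A^-3 * (84*d^2) = 84*A + 168*A^-3 + 84*A^-7
  A^-5 * (36*d) = -36*A^-3 - 36*A^-7
  A^-7 * (9) = 9*A^-7
  A^-9 * (d) = -A^-7 - A^-11
Summing the groups: <K> = A^25 - A^21 + A^17 - A^13 + A^9 - A^5 + A - A^-3 - A^-11
Normalise by the writhe: (-A^3)^(-w) = (-A^3)^(9) = -A^27, so f(A) = -A^27 * <K> = -A^52 + A^48 - A^44 + A^40 - A^36 + A^32 - A^28 + A^24 + A^16.
Substitute A = t^(-1/4), i.e. A^e → t^(-e/4): V(t) = t^-4 + t^-6 - t^-7 + t^-8 - t^-9 + t^-10 - t^-11 + t^-12 - t^-13

Answer: t^-4 + t^-6 - t^-7 + t^-8 - t^-9 + t^-10 - t^-11 + t^-12 - t^-13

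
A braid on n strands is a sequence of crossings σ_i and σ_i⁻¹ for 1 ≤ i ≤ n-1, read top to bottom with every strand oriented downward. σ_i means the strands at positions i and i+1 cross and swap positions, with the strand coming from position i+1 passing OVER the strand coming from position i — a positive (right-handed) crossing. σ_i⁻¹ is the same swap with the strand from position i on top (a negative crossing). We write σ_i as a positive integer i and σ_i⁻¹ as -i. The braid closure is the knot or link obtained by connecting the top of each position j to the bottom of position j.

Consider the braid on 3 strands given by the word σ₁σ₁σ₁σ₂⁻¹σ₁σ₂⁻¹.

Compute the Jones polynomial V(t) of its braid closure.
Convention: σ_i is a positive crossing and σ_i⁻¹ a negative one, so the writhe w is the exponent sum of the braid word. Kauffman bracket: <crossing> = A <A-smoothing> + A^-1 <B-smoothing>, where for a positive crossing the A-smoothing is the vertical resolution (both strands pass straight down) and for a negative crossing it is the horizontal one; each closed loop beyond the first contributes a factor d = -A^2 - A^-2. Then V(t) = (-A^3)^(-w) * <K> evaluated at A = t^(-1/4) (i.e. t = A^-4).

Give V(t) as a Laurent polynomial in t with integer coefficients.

Braid: s1 s1 s1 s2^-1 s1 s2^-1 on 3 strands, 6 crossings.
Writhe w = (#positive) - (#negative) = 4 - 2 = 2.
Enumerate smoothing states for the bracket polynomial. There are 2^6 = 64 states.
Smooth each crossing (0=||, 1=⌣⌢); contribution A^(Σ sign_k(1-2s_k)) * d^(L-1).
Tabulate the states by total A-exponent and number of loops L (A-exp: L × count):
  A^6: L=3 ×1
  A^4: L=2 ×6
  A^2: L=1 ×11, L=3 ×4
  A^0: L=2 ×19, L=4 ×1
  A^-2: L=3 ×15
  A^-4: L=4 ×6
  A^-6: L=5 ×1
Each group contributes A^e * Σ count * d^(L-1):
Powers of d = -A^2 - A^-2: d^2 = A^4 + 2 + A^-4; d^3 = -A^6 - 3*A^2 - 3*A^-2 - A^-6; d^4 = A^8 + 4*A^4 + 6 + 4*A^-4 + A^-8.
  A^6 * (d^2) = A^10 + 2*A^6 + A^2
  A^4 * (6*d) = -6*A^6 - 6*A^2
  A^2 * (11 + 4*d^2) = 4*A^6 + 19*A^2 + 4*A^-2
  A^0 * (19*d + d^3) = -A^6 - 22*A^2 - 22*A^-2 - A^-6
  A^-2 * (15*d^2) = 15*A^2 + 30*A^-2 + 15*A^-6
  A^-4 * (6*d^3) = -6*A^2 - 18*A^-2 - 18*A^-6 - 6*A^-10
  A^-6 * (d^4) = A^2 + 4*A^-2 + 6*A^-6 + 4*A^-10 + A^-14
Summing the groups: <K> = A^10 - A^6 + 2*A^2 - 2*A^-2 + 2*A^-6 - 2*A^-10 + A^-14
Normalise by the writhe: (-A^3)^(-w) = (-A^3)^(-2) = A^-6, so f(A) = A^-6 * <K> = A^4 - 1 + 2*A^-4 - 2*A^-8 + 2*A^-12 - 2*A^-16 + A^-20.
Substitute A = t^(-1/4), i.e. A^e → t^(-e/4): V(t) = t^5 - 2*t^4 + 2*t^3 - 2*t^2 + 2*t - 1 + t^-1

Answer: t^5 - 2*t^4 + 2*t^3 - 2*t^2 + 2*t - 1 + t^-1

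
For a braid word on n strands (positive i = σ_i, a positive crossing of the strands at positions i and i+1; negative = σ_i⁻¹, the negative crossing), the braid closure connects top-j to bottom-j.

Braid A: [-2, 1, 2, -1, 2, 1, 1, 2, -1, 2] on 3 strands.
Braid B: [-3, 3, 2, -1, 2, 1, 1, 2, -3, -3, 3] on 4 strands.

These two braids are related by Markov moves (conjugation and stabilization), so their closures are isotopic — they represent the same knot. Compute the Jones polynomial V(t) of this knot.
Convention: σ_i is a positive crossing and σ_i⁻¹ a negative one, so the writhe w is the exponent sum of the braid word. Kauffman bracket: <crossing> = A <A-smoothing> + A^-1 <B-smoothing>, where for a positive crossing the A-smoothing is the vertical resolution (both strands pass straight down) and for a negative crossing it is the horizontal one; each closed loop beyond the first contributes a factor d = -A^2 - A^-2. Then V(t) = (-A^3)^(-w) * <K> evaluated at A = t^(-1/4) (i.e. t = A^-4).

Markov-equivalent braids have isotopic closures, hence identical knot invariants. Strip the Markov moves from each word to reach a common short braid β, then compute V(t) once on β.
Braid A: s2^-1 s1 s2 s1^-1 s2 s1 s1 s2 s1^-1 s2 on 3 strands reduces by inverse Markov moves (closure unchanged at each step):
  Deconjugate: the word is γ·β·γ⁻¹ with γ = s2^-1 s1 (prefix) and γ⁻¹ = s1^-1 s2 (suffix); strip both.
Reduced to β = s2 s1^-1 s2 s1 s1 s2 on 3 strands, 6 crossings.
Braid B: s3^-1 s3 s2 s1^-1 s2 s1 s1 s2 s3^-1 s3^-1 s3 on 4 strands reduces by inverse Markov moves (closure unchanged at each step):
  Deconjugate: the word is γ·β·γ⁻¹ with γ = s3^-1 s3 (prefix) and γ⁻¹ = s3^-1 s3 (suffix); strip both.
  Destabilize: the word has the form β·s3^-1 where s3^-1 occurs only as the final letter (β ∈ B_3); drop it and the last strand → 3 strands.
Reduced to β = s2 s1^-1 s2 s1 s1 s2 on 3 strands, 6 crossings.
Both give the same β = s2 s1^-1 s2 s1 s1 s2 on 3 strands, so one state sum suffices:
Braid: s2 s1^-1 s2 s1 s1 s2 on 3 strands, 6 crossings.
Writhe w = (#positive) - (#negative) = 5 - 1 = 4.
Enumerate smoothing states for the bracket polynomial. There are 2^6 = 64 states.
Smooth each crossing (0=||, 1=⌣⌢); contribution A^(Σ sign_k(1-2s_k)) * d^(L-1).
Tabulate the states by total A-exponent and number of loops L (A-exp: L × count):
  A^6: L=2 ×1
  A^4: L=1 ×3, L=3 ×3
  A^2: L=2 ×14, L=4 ×1
  A^0: L=1 ×10, L=3 ×10
  A^-2: L=2 ×13, L=4 ×2
  A^-4: L=3 ×6
  A^-6: L=4 ×1
Each group contributes A^e * Σ count * d^(L-1):
Powers of d = -A^2 - A^-2: d^2 = A^4 + 2 + A^-4; d^3 = -A^6 - 3*A^2 - 3*A^-2 - A^-6.
  A^6 * (d) = -A^8 - A^4
  A^4 * (3 + 3*d^2) = 3*A^8 + 9*A^4 + 3
  A^2 * (14*d + d^3) = -A^8 - 17*A^4 - 17 - A^-4
  A^0 * (10 + 10*d^2) = 10*A^4 + 30 + 10*A^-4
  A^-2 * (13*d + 2*d^3) = -2*A^4 - 19 - 19*A^-4 - 2*A^-8
  A^-4 * (6*d^2) = 6 + 12*A^-4 + 6*A^-8
  A^-6 * (d^3) = -1 - 3*A^-4 - 3*A^-8 - A^-12
Summing the groups: <K> = A^8 - A^4 + 2 - A^-4 + A^-8 - A^-12
Normalise by the writhe: (-A^3)^(-w) = (-A^3)^(-4) = A^-12, so f(A) = A^-12 * <K> = A^-4 - A^-8 + 2*A^-12 - A^-16 + A^-20 - A^-24.
Substitute A = t^(-1/4), i.e. A^e → t^(-e/4): V(t) = -t^6 + t^5 - t^4 + 2*t^3 - t^2 + t

Answer: -t^6 + t^5 - t^4 + 2*t^3 - t^2 + t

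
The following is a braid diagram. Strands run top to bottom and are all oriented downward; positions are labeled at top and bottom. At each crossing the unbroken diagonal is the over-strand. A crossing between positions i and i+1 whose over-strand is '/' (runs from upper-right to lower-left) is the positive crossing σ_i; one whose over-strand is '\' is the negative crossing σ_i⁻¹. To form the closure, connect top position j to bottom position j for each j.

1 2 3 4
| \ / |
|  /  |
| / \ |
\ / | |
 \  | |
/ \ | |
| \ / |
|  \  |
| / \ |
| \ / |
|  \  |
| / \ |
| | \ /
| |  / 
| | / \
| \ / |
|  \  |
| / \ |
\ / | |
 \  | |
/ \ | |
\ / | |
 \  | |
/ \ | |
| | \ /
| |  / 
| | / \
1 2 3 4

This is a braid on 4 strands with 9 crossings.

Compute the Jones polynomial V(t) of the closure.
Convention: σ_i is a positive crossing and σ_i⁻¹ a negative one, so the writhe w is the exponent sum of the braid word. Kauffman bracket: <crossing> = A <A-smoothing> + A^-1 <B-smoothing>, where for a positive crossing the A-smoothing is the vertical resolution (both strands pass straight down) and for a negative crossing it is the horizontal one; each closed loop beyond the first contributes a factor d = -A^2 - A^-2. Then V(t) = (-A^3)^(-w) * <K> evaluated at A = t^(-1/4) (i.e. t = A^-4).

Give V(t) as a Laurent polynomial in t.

Reading the diagram top to bottom ('/'-over between positions i,i+1 = s_i, '\'-over = s_i^-1): braid word = s2 s1^-1 s2^-1 s2^-1 s3 s2^-1 s1^-1 s1^-1 s3.
Braid: s2 s1^-1 s2^-1 s2^-1 s3 s2^-1 s1^-1 s1^-1 s3 on 4 strands, 9 crossings.
Writhe w = (#positive) - (#negative) = 3 - 6 = -3.
State-sum expansion of <K>. There are 2^9 = 512 states.
For each crossing: s=0 is the vertical smoothing, s=1 horizontal. Crossing k contributes A^(sign_k * (1 - 2*s_k)); loop factor d = -A^2 - A^-2.
Tabulate the states by total A-exponent and number of loops L (A-exp: L × count):
  A^9: L=6 ×1
  A^7: L=5 ×9
  A^5: L=4 ×35, L=6 ×1
  A^3: L=3 ×73, L=5 ×11
  A^1: L=2 ×82, L=4 ×43, L=6 ×1
  A^-1: L=1 ×40, L=3 ×79, L=5 ×7
  A^-3: L=2 ×63, L=4 ×21
  A^-5: L=1 ×9, L=3 ×26, L=5 ×1
  A^-7: L=2 ×6, L=4 ×3
  A^-9: L=3 ×1
Each group contributes A^e * Σ count * d^(L-1):
Powers of d = -A^2 - A^-2: d^2 = A^4 + 2 + A^-4; d^3 = -A^6 - 3*A^2 - 3*A^-2 - A^-6; d^4 = A^8 + 4*A^4 + 6 + 4*A^-4 + A^-8; d^5 = -A^10 - 5*A^6 - 10*A^2 - 10*A^-2 - 5*A^-6 - A^-10.
  A^9 * (d^5) = -A^19 - 5*A^15 - 10*A^11 - 10*A^7 - 5*A^3 - A^-1
  A^7 * (9*d^4) = 9*A^15 + 36*A^11 + 54*A^7 + 36*A^3 + 9*A^-1
  A^5 * (35*d^3 + d^5) = -A^15 - 40*A^11 - 115*A^7 - 115*A^3 - 40*A^-1 - A^-5
  A^3 * (73*d^2 + 11*d^4) = 11*A^11 + 117*A^7 + 212*A^3 + 117*A^-1 + 11*A^-5
  A^1 * (82*d + 43*d^3 + d^5) = -A^11 - 48*A^7 - 221*A^3 - 221*A^-1 - 48*A^-5 - A^-9
  A^-1 * (40 + 79*d^2 + 7*d^4) = 7*A^7 + 107*A^3 + 240*A^-1 + 107*A^-5 + 7*A^-9
  A^-3 * (63*d + 21*d^3) = -21*A^3 - 126*A^-1 - 126*A^-5 - 21*A^-9
  A^-5 * (9 + 26*d^2 + d^4) = A^3 + 30*A^-1 + 67*A^-5 + 30*A^-9 + A^-13
  A^-7 * (6*d + 3*d^3) = -3*A^-1 - 15*A^-5 - 15*A^-9 - 3*A^-13
  A^-9 * (d^2) = A^-5 + 2*A^-9 + A^-13
Summing the groups: <K> = -A^19 + 3*A^15 - 4*A^11 + 5*A^7 - 6*A^3 + 5*A^-1 - 4*A^-5 + 2*A^-9 - A^-13
Normalise by the writhe: (-A^3)^(-w) = (-A^3)^(3) = -A^9, so f(A) = -A^9 * <K> = A^28 - 3*A^24 + 4*A^20 - 5*A^16 + 6*A^12 - 5*A^8 + 4*A^4 - 2 + A^-4.
Substitute A = t^(-1/4), i.e. A^e → t^(-e/4): V(t) = t - 2 + 4*t^-1 - 5*t^-2 + 6*t^-3 - 5*t^-4 + 4*t^-5 - 3*t^-6 + t^-7

Answer: t - 2 + 4*t^-1 - 5*t^-2 + 6*t^-3 - 5*t^-4 + 4*t^-5 - 3*t^-6 + t^-7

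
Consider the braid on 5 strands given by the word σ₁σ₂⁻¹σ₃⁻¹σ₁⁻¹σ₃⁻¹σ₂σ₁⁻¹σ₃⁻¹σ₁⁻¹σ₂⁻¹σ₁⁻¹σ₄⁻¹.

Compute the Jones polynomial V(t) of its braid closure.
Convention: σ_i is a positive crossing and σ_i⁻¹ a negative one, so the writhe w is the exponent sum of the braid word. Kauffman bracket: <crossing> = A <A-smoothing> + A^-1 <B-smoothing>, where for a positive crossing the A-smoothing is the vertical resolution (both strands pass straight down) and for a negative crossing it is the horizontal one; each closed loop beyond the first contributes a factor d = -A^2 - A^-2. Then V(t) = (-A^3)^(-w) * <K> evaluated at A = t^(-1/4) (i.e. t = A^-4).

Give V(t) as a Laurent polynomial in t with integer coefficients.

The presented braid s1 s2^-1 s3^-1 s1^-1 s3^-1 s2 s1^-1 s3^-1 s1^-1 s2^-1 s1^-1 s4^-1 on 5 strands reduces by inverse Markov moves (closure unchanged at each step):
  Destabilize: the word has the form β·s4^-1 where s4^-1 occurs only as the final letter (β ∈ B_4); drop it and the last strand → 4 strands.
  Deconjugate: the word is γ·β·γ⁻¹ with γ = s1 (prefix) and γ⁻¹ = s1^-1 (suffix); strip both.
Reduced to β = s2^-1 s3^-1 s1^-1 s3^-1 s2 s1^-1 s3^-1 s1^-1 s2^-1 on 4 strands, 9 crossings.
Compute on β:
Braid: s2^-1 s3^-1 s1^-1 s3^-1 s2 s1^-1 s3^-1 s1^-1 s2^-1 on 4 strands, 9 crossings.
Writhe w = (#positive) - (#negative) = 1 - 8 = -7.
Computing the Kauffman bracket via state sum. There are 2^9 = 512 states.
For each crossing: s=0 is the vertical smoothing, s=1 horizontal. Crossing k contributes A^(sign_k * (1 - 2*s_k)); loop factor d = -A^2 - A^-2.
Tabulate the states by total A-exponent and number of loops L (A-exp: L × count):
  A^9: L=6 ×1
  A^7: L=5 ×9
  A^5: L=4 ×35, L=6 ×1
  A^3: L=3 ×74, L=5 ×10
  A^1: L=2 ×85, L=4 ×41
  A^-1: L=1 ×42, L=3 ×80, L=5 ×4
  A^-3: L=2 ×65, L=4 ×19
  A^-5: L=1 ×9, L=3 ×26, L=5 ×1
  A^-7: L=2 ×6, L=4 ×3
  A^-9: L=3 ×1
Each group contributes A^e * Σ count * d^(L-1):
Powers of d = -A^2 - A^-2: d^2 = A^4 + 2 + A^-4; d^3 = -A^6 - 3*A^2 - 3*A^-2 - A^-6; d^4 = A^8 + 4*A^4 + 6 + 4*A^-4 + A^-8; d^5 = -A^10 - 5*A^6 - 10*A^2 - 10*A^-2 - 5*A^-6 - A^-10.
  A^9 * (d^5) = -A^19 - 5*A^15 - 10*A^11 - 10*A^7 - 5*A^3 - A^-1
  A^7 * (9*d^4) = 9*A^15 + 36*A^11 + 54*A^7 + 36*A^3 + 9*A^-1
  A^5 * (35*d^3 + d^5) = -A^15 - 40*A^11 - 115*A^7 - 115*A^3 - 40*A^-1 - A^-5
  A^3 * (74*d^2 + 10*d^4) = 10*A^11 + 114*A^7 + 208*A^3 + 114*A^-1 + 10*A^-5
  A^1 * (85*d + 41*d^3) = -41*A^7 - 208*A^3 - 208*A^-1 - 41*A^-5
  A^-1 * (42 + 80*d^2 + 4*d^4) = 4*A^7 + 96*A^3 + 226*A^-1 + 96*A^-5 + 4*A^-9
  A^-3 * (65*d + 19*d^3) = -19*A^3 - 122*A^-1 - 122*A^-5 - 19*A^-9
  A^-5 * (9 + 26*d^2 + d^4) = A^3 + 30*A^-1 + 67*A^-5 + 30*A^-9 + A^-13
  A^-7 * (6*d + 3*d^3) = -3*A^-1 - 15*A^-5 - 15*A^-9 - 3*A^-13
  A^-9 * (d^2) = A^-5 + 2*A^-9 + A^-13
Summing the groups: <K> = -A^19 + 3*A^15 - 4*A^11 + 6*A^7 - 6*A^3 + 5*A^-1 - 5*A^-5 + 2*A^-9 - A^-13
Normalise by the writhe: (-A^3)^(-w) = (-A^3)^(7) = -A^21, so f(A) = -A^21 * <K> = A^40 - 3*A^36 + 4*A^32 - 6*A^28 + 6*A^24 - 5*A^20 + 5*A^16 - 2*A^12 + A^8.
Substitute A = t^(-1/4), i.e. A^e → t^(-e/4): V(t) = t^-2 - 2*t^-3 + 5*t^-4 - 5*t^-5 + 6*t^-6 - 6*t^-7 + 4*t^-8 - 3*t^-9 + t^-10

Answer: t^-2 - 2*t^-3 + 5*t^-4 - 5*t^-5 + 6*t^-6 - 6*t^-7 + 4*t^-8 - 3*t^-9 + t^-10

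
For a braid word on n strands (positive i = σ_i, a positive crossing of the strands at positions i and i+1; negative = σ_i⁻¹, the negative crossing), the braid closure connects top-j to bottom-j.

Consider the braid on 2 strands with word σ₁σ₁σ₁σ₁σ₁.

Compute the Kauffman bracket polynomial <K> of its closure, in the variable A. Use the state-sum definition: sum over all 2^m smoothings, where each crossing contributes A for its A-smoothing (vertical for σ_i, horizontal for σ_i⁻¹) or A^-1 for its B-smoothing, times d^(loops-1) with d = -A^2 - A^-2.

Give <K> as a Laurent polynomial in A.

Braid: s1 s1 s1 s1 s1 on 2 strands, 5 crossings.
Writhe w = (#positive) - (#negative) = 5 - 0 = 5.
State-sum expansion of <K>. There are 2^5 = 32 states.
Smooth each crossing (0=||, 1=⌣⌢); contribution A^(Σ sign_k(1-2s_k)) * d^(L-1).
  state 00000: A-exp=+5, loops=2, term = A^5 * d^1
  state 00001: A-exp=+3, loops=1, term = A^3 * d^0
  state 00010: A-exp=+3, loops=1, term = A^3 * d^0
  state 00011: A-exp=+1, loops=2, term = A^1 * d^1
  state 00100: A-exp=+3, loops=1, term = A^3 * d^0
  state 00101: A-exp=+1, loops=2, term = A^1 * d^1
  state 00110: A-exp=+1, loops=2, term = A^1 * d^1
  state 00111: A-exp=-1, loops=3, term = A^-1 * d^2
  state 01000: A-exp=+3, loops=1, term = A^3 * d^0
  state 01001: A-exp=+1, loops=2, term = A^1 * d^1
  state 01010: A-exp=+1, loops=2, term = A^1 * d^1
  state 01011: A-exp=-1, loops=3, term = A^-1 * d^2
  state 01100: A-exp=+1, loops=2, term = A^1 * d^1
  state 01101: A-exp=-1, loops=3, term = A^-1 * d^2
  state 01110: A-exp=-1, loops=3, term = A^-1 * d^2
  state 01111: A-exp=-3, loops=4, term = A^-3 * d^3
  state 10000: A-exp=+3, loops=1, term = A^3 * d^0
  state 10001: A-exp=+1, loops=2, term = A^1 * d^1
  state 10010: A-exp=+1, loops=2, term = A^1 * d^1
  state 10011: A-exp=-1, loops=3, term = A^-1 * d^2
  state 10100: A-exp=+1, loops=2, term = A^1 * d^1
  state 10101: A-exp=-1, loops=3, term = A^-1 * d^2
  state 10110: A-exp=-1, loops=3, term = A^-1 * d^2
  state 10111: A-exp=-3, loops=4, term = A^-3 * d^3
  state 11000: A-exp=+1, loops=2, term = A^1 * d^1
  state 11001: A-exp=-1, loops=3, term = A^-1 * d^2
  state 11010: A-exp=-1, loops=3, term = A^-1 * d^2
  state 11011: A-exp=-3, loops=4, term = A^-3 * d^3
  state 11100: A-exp=-1, loops=3, term = A^-1 * d^2
  state 11101: A-exp=-3, loops=4, term = A^-3 * d^3
  state 11110: A-exp=-3, loops=4, term = A^-3 * d^3
  state 11111: A-exp=-5, loops=5, term = A^-5 * d^4
Collect the terms by A-exponent (count of states per loop number):
Powers of d = -A^2 - A^-2: d^2 = A^4 + 2 + A^-4; d^3 = -A^6 - 3*A^2 - 3*A^-2 - A^-6; d^4 = A^8 + 4*A^4 + 6 + 4*A^-4 + A^-8.
  A^5 * (d) = -A^7 - A^3
  A^3 * (5) = 5*A^3
  A^1 * (10*d) = -10*A^3 - 10*A^-1
  A^-1 * (10*d^2) = 10*A^3 + 20*A^-1 + 10*A^-5
  A^-3 * (5*d^3) = -5*A^3 - 15*A^-1 - 15*A^-5 - 5*A^-9
  A^-5 * (d^4) = A^3 + 4*A^-1 + 6*A^-5 + 4*A^-9 + A^-13
Summing the groups: <K> = -A^7 - A^-1 + A^-5 - A^-9 + A^-13

Answer: -A^7 - A^-1 + A^-5 - A^-9 + A^-13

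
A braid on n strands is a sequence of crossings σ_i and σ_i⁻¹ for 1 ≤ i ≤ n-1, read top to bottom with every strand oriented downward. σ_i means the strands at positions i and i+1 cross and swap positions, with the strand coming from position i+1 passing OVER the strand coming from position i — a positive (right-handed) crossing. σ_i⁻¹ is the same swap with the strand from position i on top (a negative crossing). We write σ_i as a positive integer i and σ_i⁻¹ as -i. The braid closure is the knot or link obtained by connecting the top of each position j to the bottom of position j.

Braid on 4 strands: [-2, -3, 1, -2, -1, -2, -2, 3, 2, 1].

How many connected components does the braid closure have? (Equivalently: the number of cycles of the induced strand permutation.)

Track the strand permutation on 4 strands, starting from identity.
  step 1: s2^-1 swaps positions 2,3 -> [1 3 2 4]
  step 2: s3^-1 swaps positions 3,4 -> [1 3 4 2]
  step 3: s1 swaps positions 1,2 -> [3 1 4 2]
  step 4: s2^-1 swaps positions 2,3 -> [3 4 1 2]
  step 5: s1^-1 swaps positions 1,2 -> [4 3 1 2]
  step 6: s2^-1 swaps positions 2,3 -> [4 1 3 2]
  step 7: s2^-1 swaps positions 2,3 -> [4 3 1 2]
  step 8: s3 swaps positions 3,4 -> [4 3 2 1]
  step 9: s2 swaps positions 2,3 -> [4 2 3 1]
  step 10: s1 swaps positions 1,2 -> [2 4 3 1]
Final permutation (position -> original strand): [2 4 3 1]
Closure components = cycle count of this permutation = 2.

Answer: 2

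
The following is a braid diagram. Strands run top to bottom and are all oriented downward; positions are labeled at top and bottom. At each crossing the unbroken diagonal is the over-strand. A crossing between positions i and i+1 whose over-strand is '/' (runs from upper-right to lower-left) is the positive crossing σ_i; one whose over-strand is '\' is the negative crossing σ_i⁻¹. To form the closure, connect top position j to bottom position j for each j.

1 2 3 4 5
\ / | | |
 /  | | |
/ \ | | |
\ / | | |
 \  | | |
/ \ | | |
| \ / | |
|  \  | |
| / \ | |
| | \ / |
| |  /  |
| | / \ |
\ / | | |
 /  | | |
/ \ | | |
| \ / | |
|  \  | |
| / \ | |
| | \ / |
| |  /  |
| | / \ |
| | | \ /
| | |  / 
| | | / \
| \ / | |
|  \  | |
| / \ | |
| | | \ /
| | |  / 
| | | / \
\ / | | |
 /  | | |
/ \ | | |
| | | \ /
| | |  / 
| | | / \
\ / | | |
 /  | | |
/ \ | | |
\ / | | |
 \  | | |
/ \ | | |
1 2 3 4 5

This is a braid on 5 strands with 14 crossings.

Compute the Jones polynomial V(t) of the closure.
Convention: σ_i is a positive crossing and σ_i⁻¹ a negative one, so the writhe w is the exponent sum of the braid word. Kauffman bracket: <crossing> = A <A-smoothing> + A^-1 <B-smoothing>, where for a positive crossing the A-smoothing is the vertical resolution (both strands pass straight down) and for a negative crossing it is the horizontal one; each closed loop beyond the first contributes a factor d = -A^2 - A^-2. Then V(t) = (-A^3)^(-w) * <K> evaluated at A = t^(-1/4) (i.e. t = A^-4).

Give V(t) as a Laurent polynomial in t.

-t^8 + 3*t^7 - 5*t^6 + 8*t^5 - 10*t^4 + 10*t^3 - 10*t^2 + 8*t - 4 + 3*t^-1 - t^-2

Derivation:
Reading the diagram top to bottom ('/'-over between positions i,i+1 = s_i, '\'-over = s_i^-1): braid word = s1 s1^-1 s2^-1 s3 s1 s2^-1 s3 s4 s2^-1 s4 s1 s4 s1 s1^-1.
The presented braid s1 s1^-1 s2^-1 s3 s1 s2^-1 s3 s4 s2^-1 s4 s1 s4 s1 s1^-1 on 5 strands reduces by inverse Markov moves (closure unchanged at each step):
  Deconjugate: the word is γ·β·γ⁻¹ with γ = s1 s1^-1 (prefix) and γ⁻¹ = s1 s1^-1 (suffix); strip both.
Reduced to β = s2^-1 s3 s1 s2^-1 s3 s4 s2^-1 s4 s1 s4 on 5 strands, 10 crossings.
Compute on β:
Braid: s2^-1 s3 s1 s2^-1 s3 s4 s2^-1 s4 s1 s4 on 5 strands, 10 crossings.
Writhe w = (#positive) - (#negative) = 7 - 3 = 4.
State-sum expansion of <K>. There are 2^10 = 1024 states.
Each crossing splits two ways (0=vertical, 1=horizontal). The state's weight is A^(#A-smoothings - #B-smoothings) * d^(loops - 1).
Tabulate the states by total A-exponent and number of loops L (A-exp: L × count):
  A^10: L=6 ×1
  A^8: L=5 ×10
  A^6: L=4 ×42, L=6 ×3
  A^4: L=3 ×95, L=5 ×24, L=7 ×1
  A^2: L=2 ×117, L=4 ×86, L=6 ×7
  A^0: L=1 ×63, L=3 ×157, L=5 ×32
  A^-2: L=2 ×120, L=4 ×87, L=6 ×3
  A^-4: L=3 ×99, L=5 ×21
  A^-6: L=4 ×43, L=6 ×2
  A^-8: L=5 ×10
  A^-10: L=6 ×1
Each group contributes A^e * Σ count * d^(L-1):
Powers of d = -A^2 - A^-2: d^2 = A^4 + 2 + A^-4; d^3 = -A^6 - 3*A^2 - 3*A^-2 - A^-6; d^4 = A^8 + 4*A^4 + 6 + 4*A^-4 + A^-8; d^5 = -A^10 - 5*A^6 - 10*A^2 - 10*A^-2 - 5*A^-6 - A^-10; d^6 = A^12 + 6*A^8 + 15*A^4 + 20 + 15*A^-4 + 6*A^-8 + A^-12.
  A^10 * (d^5) = -A^20 - 5*A^16 - 10*A^12 - 10*A^8 - 5*A^4 - 1
  A^8 * (10*d^4) = 10*A^16 + 40*A^12 + 60*A^8 + 40*A^4 + 10
  A^6 * (42*d^3 + 3*d^5) = -3*A^16 - 57*A^12 - 156*A^8 - 156*A^4 - 57 - 3*A^-4
  A^4 * (95*d^2 + 24*d^4 + d^6) = A^16 + 30*A^12 + 206*A^8 + 354*A^4 + 206 + 30*A^-4 + A^-8
  A^2 * (117*d + 86*d^3 + 7*d^5) = -7*A^12 - 121*A^8 - 445*A^4 - 445 - 121*A^-4 - 7*A^-8
  A^0 * (63 + 157*d^2 + 32*d^4) = 32*A^8 + 285*A^4 + 569 + 285*A^-4 + 32*A^-8
  A^-2 * (120*d + 87*d^3 + 3*d^5) = -3*A^8 - 102*A^4 - 411 - 411*A^-4 - 102*A^-8 - 3*A^-12
  A^-4 * (99*d^2 + 21*d^4) = 21*A^4 + 183 + 324*A^-4 + 183*A^-8 + 21*A^-12
  A^-6 * (43*d^3 + 2*d^5) = -2*A^4 - 53 - 149*A^-4 - 149*A^-8 - 53*A^-12 - 2*A^-16
  A^-8 * (10*d^4) = 10 + 40*A^-4 + 60*A^-8 + 40*A^-12 + 10*A^-16
  A^-10 * (d^5) = -1 - 5*A^-4 - 10*A^-8 - 10*A^-12 - 5*A^-16 - A^-20
Summing the groups: <K> = -A^20 + 3*A^16 - 4*A^12 + 8*A^8 - 10*A^4 + 10 - 10*A^-4 + 8*A^-8 - 5*A^-12 + 3*A^-16 - A^-20
Normalise by the writhe: (-A^3)^(-w) = (-A^3)^(-4) = A^-12, so f(A) = A^-12 * <K> = -A^8 + 3*A^4 - 4 + 8*A^-4 - 10*A^-8 + 10*A^-12 - 10*A^-16 + 8*A^-20 - 5*A^-24 + 3*A^-28 - A^-32.
Substitute A = t^(-1/4), i.e. A^e → t^(-e/4): V(t) = -t^8 + 3*t^7 - 5*t^6 + 8*t^5 - 10*t^4 + 10*t^3 - 10*t^2 + 8*t - 4 + 3*t^-1 - t^-2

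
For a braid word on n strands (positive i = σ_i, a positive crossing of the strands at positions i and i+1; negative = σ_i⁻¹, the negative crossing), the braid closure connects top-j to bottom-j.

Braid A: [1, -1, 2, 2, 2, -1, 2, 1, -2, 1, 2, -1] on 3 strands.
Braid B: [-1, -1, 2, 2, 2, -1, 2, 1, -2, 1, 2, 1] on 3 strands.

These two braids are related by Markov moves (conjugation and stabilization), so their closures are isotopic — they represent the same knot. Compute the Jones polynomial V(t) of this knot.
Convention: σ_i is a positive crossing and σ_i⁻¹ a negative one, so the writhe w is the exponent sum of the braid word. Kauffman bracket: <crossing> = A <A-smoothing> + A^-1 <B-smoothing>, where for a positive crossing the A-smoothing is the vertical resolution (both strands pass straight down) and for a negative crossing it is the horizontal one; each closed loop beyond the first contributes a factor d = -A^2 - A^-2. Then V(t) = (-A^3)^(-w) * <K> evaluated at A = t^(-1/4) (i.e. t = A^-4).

Markov-equivalent braids have isotopic closures, hence identical knot invariants. Strip the Markov moves from each word to reach a common short braid β, then compute V(t) once on β.
Braid A: s1 s1^-1 s2 s2 s2 s1^-1 s2 s1 s2^-1 s1 s2 s1^-1 on 3 strands reduces by inverse Markov moves (closure unchanged at each step):
  Deconjugate: the word is γ·β·γ⁻¹ with γ = s1 (prefix) and γ⁻¹ = s1^-1 (suffix); strip both.
Reduced to β = s1^-1 s2 s2 s2 s1^-1 s2 s1 s2^-1 s1 s2 on 3 strands, 10 crossings.
Braid B: s1^-1 s1^-1 s2 s2 s2 s1^-1 s2 s1 s2^-1 s1 s2 s1 on 3 strands reduces by inverse Markov moves (closure unchanged at each step):
  Deconjugate: the word is γ·β·γ⁻¹ with γ = s1^-1 (prefix) and γ⁻¹ = s1 (suffix); strip both.
Reduced to β = s1^-1 s2 s2 s2 s1^-1 s2 s1 s2^-1 s1 s2 on 3 strands, 10 crossings.
Both give the same β = s1^-1 s2 s2 s2 s1^-1 s2 s1 s2^-1 s1 s2 on 3 strands, so one state sum suffices:
Braid: s1^-1 s2 s2 s2 s1^-1 s2 s1 s2^-1 s1 s2 on 3 strands, 10 crossings.
Writhe w = (#positive) - (#negative) = 7 - 3 = 4.
Computing the Kauffman bracket via state sum. There are 2^10 = 1024 states.
Each crossing splits two ways (0=vertical, 1=horizontal). The state's weight is A^(#A-smoothings - #B-smoothings) * d^(loops - 1).
Tabulate the states by total A-exponent and number of loops L (A-exp: L × count):
  A^10: L=2 ×1
  A^8: L=1 ×5, L=3 ×5
  A^6: L=2 ×39, L=4 ×6
  A^4: L=1 ×34, L=3 ×85, L=5 ×1
  A^2: L=2 ×138, L=4 ×72
  A^0: L=1 ×48, L=3 ×167, L=5 ×37
  A^-2: L=2 ×91, L=4 ×109, L=6 ×10
  A^-4: L=3 ×82, L=5 ×37, L=7 ×1
  A^-6: L=4 ×40, L=6 ×5
  A^-8: L=5 ×10
  A^-10: L=6 ×1
Each group contributes A^e * Σ count * d^(L-1):
Powers of d = -A^2 - A^-2: d^2 = A^4 + 2 + A^-4; d^3 = -A^6 - 3*A^2 - 3*A^-2 - A^-6; d^4 = A^8 + 4*A^4 + 6 + 4*A^-4 + A^-8; d^5 = -A^10 - 5*A^6 - 10*A^2 - 10*A^-2 - 5*A^-6 - A^-10; d^6 = A^12 + 6*A^8 + 15*A^4 + 20 + 15*A^-4 + 6*A^-8 + A^-12.
  A^10 * (d) = -A^12 - A^8
  A^8 * (5 + 5*d^2) = 5*A^12 + 15*A^8 + 5*A^4
  A^6 * (39*d + 6*d^3) = -6*A^12 - 57*A^8 - 57*A^4 - 6
  A^4 * (34 + 85*d^2 + d^4) = A^12 + 89*A^8 + 210*A^4 + 89 + A^-4
  A^2 * (138*d + 72*d^3) = -72*A^8 - 354*A^4 - 354 - 72*A^-4
  A^0 * (48 + 167*d^2 + 37*d^4) = 37*A^8 + 315*A^4 + 604 + 315*A^-4 + 37*A^-8
  A^-2 * (91*d + 109*d^3 + 10*d^5) = -10*A^8 - 159*A^4 - 518 - 518*A^-4 - 159*A^-8 - 10*A^-12
  A^-4 * (82*d^2 + 37*d^4 + d^6) = A^8 + 43*A^4 + 245 + 406*A^-4 + 245*A^-8 + 43*A^-12 + A^-16
  A^-6 * (40*d^3 + 5*d^5) = -5*A^4 - 65 - 170*A^-4 - 170*A^-8 - 65*A^-12 - 5*A^-16
  A^-8 * (10*d^4) = 10 + 40*A^-4 + 60*A^-8 + 40*A^-12 + 10*A^-16
  A^-10 * (d^5) = -1 - 5*A^-4 - 10*A^-8 - 10*A^-12 - 5*A^-16 - A^-20
Summing the groups: <K> = -A^12 + 2*A^8 - 2*A^4 + 4 - 3*A^-4 + 3*A^-8 - 2*A^-12 + A^-16 - A^-20
Normalise by the writhe: (-A^3)^(-w) = (-A^3)^(-4) = A^-12, so f(A) = A^-12 * <K> = -1 + 2*A^-4 - 2*A^-8 + 4*A^-12 - 3*A^-16 + 3*A^-20 - 2*A^-24 + A^-28 - A^-32.
Substitute A = t^(-1/4), i.e. A^e → t^(-e/4): V(t) = -t^8 + t^7 - 2*t^6 + 3*t^5 - 3*t^4 + 4*t^3 - 2*t^2 + 2*t - 1

Answer: -t^8 + t^7 - 2*t^6 + 3*t^5 - 3*t^4 + 4*t^3 - 2*t^2 + 2*t - 1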